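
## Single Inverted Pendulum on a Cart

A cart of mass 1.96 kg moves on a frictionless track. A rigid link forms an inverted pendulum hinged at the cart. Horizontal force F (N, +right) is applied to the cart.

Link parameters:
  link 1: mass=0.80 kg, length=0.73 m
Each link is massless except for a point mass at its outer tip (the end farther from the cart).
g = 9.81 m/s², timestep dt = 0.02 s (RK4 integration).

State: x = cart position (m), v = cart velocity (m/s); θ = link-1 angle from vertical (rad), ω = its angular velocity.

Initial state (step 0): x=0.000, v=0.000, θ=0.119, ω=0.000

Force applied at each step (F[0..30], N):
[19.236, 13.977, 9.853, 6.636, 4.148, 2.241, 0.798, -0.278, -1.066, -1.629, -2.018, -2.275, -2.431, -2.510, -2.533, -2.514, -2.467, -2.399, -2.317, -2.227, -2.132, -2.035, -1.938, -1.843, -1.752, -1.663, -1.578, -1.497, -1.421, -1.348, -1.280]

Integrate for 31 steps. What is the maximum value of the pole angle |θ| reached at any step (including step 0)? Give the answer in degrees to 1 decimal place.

apply F[0]=+19.236 → step 1: x=0.002, v=0.186, θ=0.117, ω=-0.221
apply F[1]=+13.977 → step 2: x=0.007, v=0.319, θ=0.111, ω=-0.371
apply F[2]=+9.853 → step 3: x=0.014, v=0.411, θ=0.102, ω=-0.468
apply F[3]=+6.636 → step 4: x=0.023, v=0.470, θ=0.093, ω=-0.523
apply F[4]=+4.148 → step 5: x=0.033, v=0.506, θ=0.082, ω=-0.548
apply F[5]=+2.241 → step 6: x=0.043, v=0.523, θ=0.071, ω=-0.551
apply F[6]=+0.798 → step 7: x=0.054, v=0.526, θ=0.060, ω=-0.537
apply F[7]=-0.278 → step 8: x=0.064, v=0.519, θ=0.050, ω=-0.513
apply F[8]=-1.066 → step 9: x=0.074, v=0.504, θ=0.040, ω=-0.481
apply F[9]=-1.629 → step 10: x=0.084, v=0.485, θ=0.030, ω=-0.445
apply F[10]=-2.018 → step 11: x=0.094, v=0.462, θ=0.022, ω=-0.407
apply F[11]=-2.275 → step 12: x=0.103, v=0.438, θ=0.014, ω=-0.369
apply F[12]=-2.431 → step 13: x=0.111, v=0.412, θ=0.007, ω=-0.331
apply F[13]=-2.510 → step 14: x=0.119, v=0.386, θ=0.001, ω=-0.294
apply F[14]=-2.533 → step 15: x=0.126, v=0.360, θ=-0.005, ω=-0.259
apply F[15]=-2.514 → step 16: x=0.133, v=0.335, θ=-0.010, ω=-0.227
apply F[16]=-2.467 → step 17: x=0.140, v=0.311, θ=-0.014, ω=-0.197
apply F[17]=-2.399 → step 18: x=0.146, v=0.288, θ=-0.017, ω=-0.169
apply F[18]=-2.317 → step 19: x=0.151, v=0.266, θ=-0.021, ω=-0.144
apply F[19]=-2.227 → step 20: x=0.157, v=0.245, θ=-0.023, ω=-0.121
apply F[20]=-2.132 → step 21: x=0.161, v=0.225, θ=-0.025, ω=-0.101
apply F[21]=-2.035 → step 22: x=0.166, v=0.206, θ=-0.027, ω=-0.082
apply F[22]=-1.938 → step 23: x=0.169, v=0.189, θ=-0.029, ω=-0.066
apply F[23]=-1.843 → step 24: x=0.173, v=0.172, θ=-0.030, ω=-0.051
apply F[24]=-1.752 → step 25: x=0.176, v=0.157, θ=-0.031, ω=-0.038
apply F[25]=-1.663 → step 26: x=0.179, v=0.142, θ=-0.031, ω=-0.027
apply F[26]=-1.578 → step 27: x=0.182, v=0.129, θ=-0.032, ω=-0.017
apply F[27]=-1.497 → step 28: x=0.185, v=0.116, θ=-0.032, ω=-0.008
apply F[28]=-1.421 → step 29: x=0.187, v=0.104, θ=-0.032, ω=-0.000
apply F[29]=-1.348 → step 30: x=0.189, v=0.093, θ=-0.032, ω=0.006
apply F[30]=-1.280 → step 31: x=0.190, v=0.083, θ=-0.032, ω=0.012
Max |angle| over trajectory = 0.119 rad = 6.8°.

Answer: 6.8°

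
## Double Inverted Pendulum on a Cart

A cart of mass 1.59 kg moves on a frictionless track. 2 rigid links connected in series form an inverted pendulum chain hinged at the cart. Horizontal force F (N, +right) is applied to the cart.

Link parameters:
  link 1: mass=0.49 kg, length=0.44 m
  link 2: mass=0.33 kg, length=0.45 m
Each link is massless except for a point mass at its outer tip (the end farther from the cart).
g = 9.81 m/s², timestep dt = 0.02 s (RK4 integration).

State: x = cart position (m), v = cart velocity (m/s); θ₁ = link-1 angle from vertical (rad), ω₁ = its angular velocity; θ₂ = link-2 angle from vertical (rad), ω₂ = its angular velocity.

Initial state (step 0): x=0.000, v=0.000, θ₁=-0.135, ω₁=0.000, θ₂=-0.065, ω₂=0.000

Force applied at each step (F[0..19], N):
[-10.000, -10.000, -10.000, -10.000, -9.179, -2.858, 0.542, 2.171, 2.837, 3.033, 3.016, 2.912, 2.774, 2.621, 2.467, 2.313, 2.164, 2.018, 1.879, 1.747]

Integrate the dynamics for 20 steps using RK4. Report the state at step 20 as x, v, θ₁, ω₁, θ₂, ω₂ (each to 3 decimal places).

apply F[0]=-10.000 → step 1: x=-0.001, v=-0.111, θ₁=-0.133, ω₁=0.169, θ₂=-0.064, ω₂=0.054
apply F[1]=-10.000 → step 2: x=-0.004, v=-0.223, θ₁=-0.128, ω₁=0.341, θ₂=-0.063, ω₂=0.106
apply F[2]=-10.000 → step 3: x=-0.010, v=-0.336, θ₁=-0.120, ω₁=0.520, θ₂=-0.060, ω₂=0.154
apply F[3]=-10.000 → step 4: x=-0.018, v=-0.450, θ₁=-0.107, ω₁=0.709, θ₂=-0.057, ω₂=0.196
apply F[4]=-9.179 → step 5: x=-0.028, v=-0.555, θ₁=-0.091, ω₁=0.889, θ₂=-0.052, ω₂=0.229
apply F[5]=-2.858 → step 6: x=-0.039, v=-0.583, θ₁=-0.073, ω₁=0.906, θ₂=-0.048, ω₂=0.252
apply F[6]=+0.542 → step 7: x=-0.051, v=-0.570, θ₁=-0.056, ω₁=0.842, θ₂=-0.042, ω₂=0.266
apply F[7]=+2.171 → step 8: x=-0.062, v=-0.538, θ₁=-0.040, ω₁=0.746, θ₂=-0.037, ω₂=0.272
apply F[8]=+2.837 → step 9: x=-0.072, v=-0.499, θ₁=-0.026, ω₁=0.643, θ₂=-0.032, ω₂=0.271
apply F[9]=+3.033 → step 10: x=-0.082, v=-0.459, θ₁=-0.014, ω₁=0.545, θ₂=-0.026, ω₂=0.264
apply F[10]=+3.016 → step 11: x=-0.091, v=-0.420, θ₁=-0.004, ω₁=0.457, θ₂=-0.021, ω₂=0.254
apply F[11]=+2.912 → step 12: x=-0.099, v=-0.383, θ₁=0.004, ω₁=0.379, θ₂=-0.016, ω₂=0.241
apply F[12]=+2.774 → step 13: x=-0.106, v=-0.349, θ₁=0.011, ω₁=0.311, θ₂=-0.011, ω₂=0.225
apply F[13]=+2.621 → step 14: x=-0.113, v=-0.317, θ₁=0.016, ω₁=0.253, θ₂=-0.007, ω₂=0.208
apply F[14]=+2.467 → step 15: x=-0.119, v=-0.288, θ₁=0.021, ω₁=0.202, θ₂=-0.003, ω₂=0.191
apply F[15]=+2.313 → step 16: x=-0.124, v=-0.261, θ₁=0.025, ω₁=0.159, θ₂=0.001, ω₂=0.173
apply F[16]=+2.164 → step 17: x=-0.129, v=-0.237, θ₁=0.027, ω₁=0.122, θ₂=0.004, ω₂=0.156
apply F[17]=+2.018 → step 18: x=-0.134, v=-0.214, θ₁=0.030, ω₁=0.090, θ₂=0.007, ω₂=0.139
apply F[18]=+1.879 → step 19: x=-0.138, v=-0.194, θ₁=0.031, ω₁=0.064, θ₂=0.009, ω₂=0.123
apply F[19]=+1.747 → step 20: x=-0.141, v=-0.175, θ₁=0.032, ω₁=0.042, θ₂=0.012, ω₂=0.107

Answer: x=-0.141, v=-0.175, θ₁=0.032, ω₁=0.042, θ₂=0.012, ω₂=0.107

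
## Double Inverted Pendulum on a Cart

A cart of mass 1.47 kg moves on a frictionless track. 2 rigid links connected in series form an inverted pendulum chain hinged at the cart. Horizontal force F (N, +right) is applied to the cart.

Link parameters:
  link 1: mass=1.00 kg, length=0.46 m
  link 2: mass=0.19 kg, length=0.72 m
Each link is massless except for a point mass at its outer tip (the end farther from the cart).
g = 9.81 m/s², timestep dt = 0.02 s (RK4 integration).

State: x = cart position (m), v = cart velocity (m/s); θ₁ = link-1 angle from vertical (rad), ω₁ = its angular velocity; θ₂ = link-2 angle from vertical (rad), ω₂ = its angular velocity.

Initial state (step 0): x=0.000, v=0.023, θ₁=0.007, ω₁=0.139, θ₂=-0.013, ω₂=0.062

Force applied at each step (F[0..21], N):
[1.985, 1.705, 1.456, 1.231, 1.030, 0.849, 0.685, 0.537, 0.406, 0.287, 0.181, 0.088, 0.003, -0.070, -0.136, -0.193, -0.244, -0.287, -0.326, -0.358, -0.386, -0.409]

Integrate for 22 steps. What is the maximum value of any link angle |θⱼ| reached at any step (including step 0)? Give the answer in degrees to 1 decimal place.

apply F[0]=+1.985 → step 1: x=0.001, v=0.049, θ₁=0.009, ω₁=0.088, θ₂=-0.012, ω₂=0.055
apply F[1]=+1.705 → step 2: x=0.002, v=0.070, θ₁=0.011, ω₁=0.047, θ₂=-0.011, ω₂=0.048
apply F[2]=+1.456 → step 3: x=0.003, v=0.088, θ₁=0.011, ω₁=0.014, θ₂=-0.010, ω₂=0.041
apply F[3]=+1.231 → step 4: x=0.005, v=0.103, θ₁=0.011, ω₁=-0.012, θ₂=-0.009, ω₂=0.035
apply F[4]=+1.030 → step 5: x=0.008, v=0.116, θ₁=0.011, ω₁=-0.032, θ₂=-0.008, ω₂=0.028
apply F[5]=+0.849 → step 6: x=0.010, v=0.125, θ₁=0.010, ω₁=-0.047, θ₂=-0.008, ω₂=0.022
apply F[6]=+0.685 → step 7: x=0.013, v=0.133, θ₁=0.009, ω₁=-0.059, θ₂=-0.008, ω₂=0.017
apply F[7]=+0.537 → step 8: x=0.015, v=0.139, θ₁=0.008, ω₁=-0.067, θ₂=-0.007, ω₂=0.011
apply F[8]=+0.406 → step 9: x=0.018, v=0.144, θ₁=0.006, ω₁=-0.072, θ₂=-0.007, ω₂=0.007
apply F[9]=+0.287 → step 10: x=0.021, v=0.147, θ₁=0.005, ω₁=-0.075, θ₂=-0.007, ω₂=0.003
apply F[10]=+0.181 → step 11: x=0.024, v=0.148, θ₁=0.003, ω₁=-0.077, θ₂=-0.007, ω₂=-0.001
apply F[11]=+0.088 → step 12: x=0.027, v=0.149, θ₁=0.002, ω₁=-0.077, θ₂=-0.007, ω₂=-0.004
apply F[12]=+0.003 → step 13: x=0.030, v=0.149, θ₁=0.000, ω₁=-0.075, θ₂=-0.007, ω₂=-0.007
apply F[13]=-0.070 → step 14: x=0.033, v=0.148, θ₁=-0.001, ω₁=-0.073, θ₂=-0.007, ω₂=-0.009
apply F[14]=-0.136 → step 15: x=0.036, v=0.147, θ₁=-0.003, ω₁=-0.070, θ₂=-0.008, ω₂=-0.011
apply F[15]=-0.193 → step 16: x=0.039, v=0.145, θ₁=-0.004, ω₁=-0.066, θ₂=-0.008, ω₂=-0.012
apply F[16]=-0.244 → step 17: x=0.042, v=0.142, θ₁=-0.005, ω₁=-0.062, θ₂=-0.008, ω₂=-0.013
apply F[17]=-0.287 → step 18: x=0.044, v=0.139, θ₁=-0.006, ω₁=-0.058, θ₂=-0.008, ω₂=-0.014
apply F[18]=-0.326 → step 19: x=0.047, v=0.136, θ₁=-0.008, ω₁=-0.054, θ₂=-0.009, ω₂=-0.014
apply F[19]=-0.358 → step 20: x=0.050, v=0.132, θ₁=-0.009, ω₁=-0.050, θ₂=-0.009, ω₂=-0.015
apply F[20]=-0.386 → step 21: x=0.053, v=0.128, θ₁=-0.010, ω₁=-0.045, θ₂=-0.009, ω₂=-0.015
apply F[21]=-0.409 → step 22: x=0.055, v=0.124, θ₁=-0.010, ω₁=-0.041, θ₂=-0.009, ω₂=-0.014
Max |angle| over trajectory = 0.013 rad = 0.7°.

Answer: 0.7°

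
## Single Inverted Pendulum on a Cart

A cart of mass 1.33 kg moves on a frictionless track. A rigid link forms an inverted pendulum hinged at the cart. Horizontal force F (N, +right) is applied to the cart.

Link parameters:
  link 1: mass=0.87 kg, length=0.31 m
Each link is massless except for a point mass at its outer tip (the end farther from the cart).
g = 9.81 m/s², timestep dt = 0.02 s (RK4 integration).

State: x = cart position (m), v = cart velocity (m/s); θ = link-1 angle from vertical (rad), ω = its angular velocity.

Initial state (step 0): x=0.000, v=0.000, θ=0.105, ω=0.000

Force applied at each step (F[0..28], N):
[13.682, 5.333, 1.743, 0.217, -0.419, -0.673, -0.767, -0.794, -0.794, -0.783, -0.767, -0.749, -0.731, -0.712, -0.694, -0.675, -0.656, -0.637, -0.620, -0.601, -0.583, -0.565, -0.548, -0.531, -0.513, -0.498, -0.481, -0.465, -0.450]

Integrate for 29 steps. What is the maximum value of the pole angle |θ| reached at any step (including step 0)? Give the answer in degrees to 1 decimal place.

Answer: 6.0°

Derivation:
apply F[0]=+13.682 → step 1: x=0.002, v=0.191, θ=0.100, ω=-0.549
apply F[1]=+5.333 → step 2: x=0.006, v=0.259, θ=0.087, ω=-0.708
apply F[2]=+1.743 → step 3: x=0.012, v=0.275, θ=0.073, ω=-0.709
apply F[3]=+0.217 → step 4: x=0.017, v=0.270, θ=0.059, ω=-0.651
apply F[4]=-0.419 → step 5: x=0.022, v=0.257, θ=0.047, ω=-0.576
apply F[5]=-0.673 → step 6: x=0.027, v=0.242, θ=0.036, ω=-0.500
apply F[6]=-0.767 → step 7: x=0.032, v=0.226, θ=0.027, ω=-0.430
apply F[7]=-0.794 → step 8: x=0.037, v=0.212, θ=0.019, ω=-0.368
apply F[8]=-0.794 → step 9: x=0.041, v=0.198, θ=0.012, ω=-0.313
apply F[9]=-0.783 → step 10: x=0.044, v=0.185, θ=0.006, ω=-0.265
apply F[10]=-0.767 → step 11: x=0.048, v=0.173, θ=0.002, ω=-0.224
apply F[11]=-0.749 → step 12: x=0.051, v=0.162, θ=-0.003, ω=-0.188
apply F[12]=-0.731 → step 13: x=0.055, v=0.151, θ=-0.006, ω=-0.157
apply F[13]=-0.712 → step 14: x=0.057, v=0.141, θ=-0.009, ω=-0.131
apply F[14]=-0.694 → step 15: x=0.060, v=0.132, θ=-0.011, ω=-0.108
apply F[15]=-0.675 → step 16: x=0.063, v=0.124, θ=-0.013, ω=-0.088
apply F[16]=-0.656 → step 17: x=0.065, v=0.116, θ=-0.015, ω=-0.071
apply F[17]=-0.637 → step 18: x=0.067, v=0.108, θ=-0.016, ω=-0.056
apply F[18]=-0.620 → step 19: x=0.069, v=0.101, θ=-0.017, ω=-0.043
apply F[19]=-0.601 → step 20: x=0.071, v=0.094, θ=-0.018, ω=-0.033
apply F[20]=-0.583 → step 21: x=0.073, v=0.088, θ=-0.018, ω=-0.023
apply F[21]=-0.565 → step 22: x=0.075, v=0.081, θ=-0.019, ω=-0.015
apply F[22]=-0.548 → step 23: x=0.076, v=0.076, θ=-0.019, ω=-0.009
apply F[23]=-0.531 → step 24: x=0.078, v=0.070, θ=-0.019, ω=-0.003
apply F[24]=-0.513 → step 25: x=0.079, v=0.065, θ=-0.019, ω=0.002
apply F[25]=-0.498 → step 26: x=0.081, v=0.060, θ=-0.019, ω=0.006
apply F[26]=-0.481 → step 27: x=0.082, v=0.055, θ=-0.019, ω=0.010
apply F[27]=-0.465 → step 28: x=0.083, v=0.050, θ=-0.019, ω=0.012
apply F[28]=-0.450 → step 29: x=0.084, v=0.046, θ=-0.018, ω=0.015
Max |angle| over trajectory = 0.105 rad = 6.0°.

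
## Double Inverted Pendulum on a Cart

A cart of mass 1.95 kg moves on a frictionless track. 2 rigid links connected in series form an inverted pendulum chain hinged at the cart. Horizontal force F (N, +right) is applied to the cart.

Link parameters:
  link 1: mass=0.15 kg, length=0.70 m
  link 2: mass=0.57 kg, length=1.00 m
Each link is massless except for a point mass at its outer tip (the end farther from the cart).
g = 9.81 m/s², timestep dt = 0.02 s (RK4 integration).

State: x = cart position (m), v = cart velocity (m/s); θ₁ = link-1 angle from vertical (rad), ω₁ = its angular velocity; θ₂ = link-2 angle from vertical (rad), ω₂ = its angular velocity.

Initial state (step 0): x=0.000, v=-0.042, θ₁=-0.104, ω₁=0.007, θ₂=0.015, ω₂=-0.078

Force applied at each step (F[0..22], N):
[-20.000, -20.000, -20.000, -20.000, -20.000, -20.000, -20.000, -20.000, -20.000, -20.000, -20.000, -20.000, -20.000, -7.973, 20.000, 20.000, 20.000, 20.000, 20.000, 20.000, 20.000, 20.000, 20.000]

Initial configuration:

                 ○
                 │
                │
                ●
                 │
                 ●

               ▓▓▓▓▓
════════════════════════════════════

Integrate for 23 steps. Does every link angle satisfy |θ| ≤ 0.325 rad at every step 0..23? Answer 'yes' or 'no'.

apply F[0]=-20.000 → step 1: x=-0.003, v=-0.239, θ₁=-0.103, ω₁=0.128, θ₂=0.015, ω₂=0.038
apply F[1]=-20.000 → step 2: x=-0.010, v=-0.437, θ₁=-0.099, ω₁=0.253, θ₂=0.016, ω₂=0.151
apply F[2]=-20.000 → step 3: x=-0.020, v=-0.635, θ₁=-0.092, ω₁=0.384, θ₂=0.021, ω₂=0.262
apply F[3]=-20.000 → step 4: x=-0.035, v=-0.833, θ₁=-0.083, ω₁=0.522, θ₂=0.027, ω₂=0.369
apply F[4]=-20.000 → step 5: x=-0.054, v=-1.033, θ₁=-0.072, ω₁=0.671, θ₂=0.035, ω₂=0.470
apply F[5]=-20.000 → step 6: x=-0.076, v=-1.234, θ₁=-0.056, ω₁=0.833, θ₂=0.046, ω₂=0.565
apply F[6]=-20.000 → step 7: x=-0.103, v=-1.436, θ₁=-0.038, ω₁=1.012, θ₂=0.058, ω₂=0.651
apply F[7]=-20.000 → step 8: x=-0.134, v=-1.639, θ₁=-0.016, ω₁=1.211, θ₂=0.072, ω₂=0.726
apply F[8]=-20.000 → step 9: x=-0.169, v=-1.844, θ₁=0.011, ω₁=1.433, θ₂=0.087, ω₂=0.789
apply F[9]=-20.000 → step 10: x=-0.208, v=-2.050, θ₁=0.042, ω₁=1.682, θ₂=0.103, ω₂=0.837
apply F[10]=-20.000 → step 11: x=-0.251, v=-2.258, θ₁=0.078, ω₁=1.961, θ₂=0.120, ω₂=0.868
apply F[11]=-20.000 → step 12: x=-0.298, v=-2.467, θ₁=0.120, ω₁=2.269, θ₂=0.138, ω₂=0.883
apply F[12]=-20.000 → step 13: x=-0.349, v=-2.676, θ₁=0.169, ω₁=2.603, θ₂=0.155, ω₂=0.884
apply F[13]=-7.973 → step 14: x=-0.404, v=-2.762, θ₁=0.223, ω₁=2.787, θ₂=0.173, ω₂=0.875
apply F[14]=+20.000 → step 15: x=-0.457, v=-2.568, θ₁=0.277, ω₁=2.632, θ₂=0.190, ω₂=0.835
apply F[15]=+20.000 → step 16: x=-0.506, v=-2.378, θ₁=0.328, ω₁=2.531, θ₂=0.206, ω₂=0.767
apply F[16]=+20.000 → step 17: x=-0.552, v=-2.191, θ₁=0.378, ω₁=2.483, θ₂=0.221, ω₂=0.672
apply F[17]=+20.000 → step 18: x=-0.594, v=-2.006, θ₁=0.428, ω₁=2.484, θ₂=0.233, ω₂=0.551
apply F[18]=+20.000 → step 19: x=-0.632, v=-1.824, θ₁=0.478, ω₁=2.530, θ₂=0.243, ω₂=0.407
apply F[19]=+20.000 → step 20: x=-0.667, v=-1.642, θ₁=0.530, ω₁=2.615, θ₂=0.249, ω₂=0.245
apply F[20]=+20.000 → step 21: x=-0.698, v=-1.461, θ₁=0.583, ω₁=2.730, θ₂=0.252, ω₂=0.071
apply F[21]=+20.000 → step 22: x=-0.725, v=-1.278, θ₁=0.639, ω₁=2.866, θ₂=0.252, ω₂=-0.107
apply F[22]=+20.000 → step 23: x=-0.749, v=-1.094, θ₁=0.698, ω₁=3.014, θ₂=0.248, ω₂=-0.283
Max |angle| over trajectory = 0.698 rad; bound = 0.325 → exceeded.

Answer: no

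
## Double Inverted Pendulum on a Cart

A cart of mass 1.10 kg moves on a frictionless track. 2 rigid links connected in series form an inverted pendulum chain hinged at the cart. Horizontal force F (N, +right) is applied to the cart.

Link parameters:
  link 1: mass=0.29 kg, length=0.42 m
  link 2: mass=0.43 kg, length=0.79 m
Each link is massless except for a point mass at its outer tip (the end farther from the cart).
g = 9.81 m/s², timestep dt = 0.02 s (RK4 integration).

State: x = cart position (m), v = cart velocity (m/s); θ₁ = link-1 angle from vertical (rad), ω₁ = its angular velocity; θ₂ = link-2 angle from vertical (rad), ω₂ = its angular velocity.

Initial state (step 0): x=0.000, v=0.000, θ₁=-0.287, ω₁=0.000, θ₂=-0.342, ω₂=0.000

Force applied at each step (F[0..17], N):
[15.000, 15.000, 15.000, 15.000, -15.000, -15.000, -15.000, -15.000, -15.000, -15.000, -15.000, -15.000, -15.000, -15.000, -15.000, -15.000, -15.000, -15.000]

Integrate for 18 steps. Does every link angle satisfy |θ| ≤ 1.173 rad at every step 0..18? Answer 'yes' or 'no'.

apply F[0]=+15.000 → step 1: x=0.003, v=0.292, θ₁=-0.295, ω₁=-0.780, θ₂=-0.342, ω₂=-0.017
apply F[1]=+15.000 → step 2: x=0.012, v=0.582, θ₁=-0.318, ω₁=-1.568, θ₂=-0.343, ω₂=-0.027
apply F[2]=+15.000 → step 3: x=0.026, v=0.867, θ₁=-0.358, ω₁=-2.361, θ₂=-0.343, ω₂=-0.029
apply F[3]=+15.000 → step 4: x=0.046, v=1.143, θ₁=-0.413, ω₁=-3.147, θ₂=-0.344, ω₂=-0.028
apply F[4]=-15.000 → step 5: x=0.067, v=0.924, θ₁=-0.473, ω₁=-2.943, θ₂=-0.344, ω₂=0.032
apply F[5]=-15.000 → step 6: x=0.083, v=0.713, θ₁=-0.531, ω₁=-2.836, θ₂=-0.342, ω₂=0.130
apply F[6]=-15.000 → step 7: x=0.096, v=0.508, θ₁=-0.587, ω₁=-2.814, θ₂=-0.338, ω₂=0.262
apply F[7]=-15.000 → step 8: x=0.104, v=0.306, θ₁=-0.644, ω₁=-2.866, θ₂=-0.332, ω₂=0.425
apply F[8]=-15.000 → step 9: x=0.108, v=0.105, θ₁=-0.702, ω₁=-2.977, θ₂=-0.321, ω₂=0.611
apply F[9]=-15.000 → step 10: x=0.108, v=-0.098, θ₁=-0.763, ω₁=-3.135, θ₂=-0.307, ω₂=0.815
apply F[10]=-15.000 → step 11: x=0.104, v=-0.305, θ₁=-0.828, ω₁=-3.326, θ₂=-0.289, ω₂=1.027
apply F[11]=-15.000 → step 12: x=0.096, v=-0.516, θ₁=-0.897, ω₁=-3.537, θ₂=-0.266, ω₂=1.241
apply F[12]=-15.000 → step 13: x=0.083, v=-0.734, θ₁=-0.970, ω₁=-3.759, θ₂=-0.239, ω₂=1.448
apply F[13]=-15.000 → step 14: x=0.066, v=-0.958, θ₁=-1.047, ω₁=-3.986, θ₂=-0.208, ω₂=1.643
apply F[14]=-15.000 → step 15: x=0.045, v=-1.189, θ₁=-1.129, ω₁=-4.215, θ₂=-0.173, ω₂=1.819
apply F[15]=-15.000 → step 16: x=0.019, v=-1.427, θ₁=-1.216, ω₁=-4.448, θ₂=-0.135, ω₂=1.974
apply F[16]=-15.000 → step 17: x=-0.012, v=-1.671, θ₁=-1.307, ω₁=-4.690, θ₂=-0.095, ω₂=2.103
apply F[17]=-15.000 → step 18: x=-0.048, v=-1.922, θ₁=-1.403, ω₁=-4.951, θ₂=-0.051, ω₂=2.205
Max |angle| over trajectory = 1.403 rad; bound = 1.173 → exceeded.

Answer: no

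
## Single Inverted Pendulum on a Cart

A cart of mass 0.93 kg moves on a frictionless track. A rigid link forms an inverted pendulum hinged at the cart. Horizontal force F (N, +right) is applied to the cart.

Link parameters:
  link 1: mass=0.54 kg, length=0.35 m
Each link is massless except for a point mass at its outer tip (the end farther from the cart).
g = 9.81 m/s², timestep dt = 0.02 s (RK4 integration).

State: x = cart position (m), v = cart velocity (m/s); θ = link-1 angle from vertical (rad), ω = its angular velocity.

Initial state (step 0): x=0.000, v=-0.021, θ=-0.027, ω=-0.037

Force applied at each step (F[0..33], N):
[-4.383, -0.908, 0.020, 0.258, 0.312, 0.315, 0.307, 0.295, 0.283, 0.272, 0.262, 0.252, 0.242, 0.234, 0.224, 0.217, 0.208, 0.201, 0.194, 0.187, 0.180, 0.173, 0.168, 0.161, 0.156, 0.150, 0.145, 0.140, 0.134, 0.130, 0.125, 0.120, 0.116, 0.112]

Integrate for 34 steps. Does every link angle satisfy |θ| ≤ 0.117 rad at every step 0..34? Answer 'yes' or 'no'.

apply F[0]=-4.383 → step 1: x=-0.001, v=-0.112, θ=-0.025, ω=0.209
apply F[1]=-0.908 → step 2: x=-0.004, v=-0.129, θ=-0.021, ω=0.244
apply F[2]=+0.020 → step 3: x=-0.006, v=-0.127, θ=-0.016, ω=0.226
apply F[3]=+0.258 → step 4: x=-0.009, v=-0.119, θ=-0.012, ω=0.198
apply F[4]=+0.312 → step 5: x=-0.011, v=-0.112, θ=-0.008, ω=0.170
apply F[5]=+0.315 → step 6: x=-0.013, v=-0.104, θ=-0.005, ω=0.145
apply F[6]=+0.307 → step 7: x=-0.015, v=-0.097, θ=-0.002, ω=0.123
apply F[7]=+0.295 → step 8: x=-0.017, v=-0.091, θ=-0.000, ω=0.104
apply F[8]=+0.283 → step 9: x=-0.019, v=-0.085, θ=0.002, ω=0.087
apply F[9]=+0.272 → step 10: x=-0.021, v=-0.079, θ=0.003, ω=0.073
apply F[10]=+0.262 → step 11: x=-0.022, v=-0.074, θ=0.005, ω=0.061
apply F[11]=+0.252 → step 12: x=-0.023, v=-0.069, θ=0.006, ω=0.050
apply F[12]=+0.242 → step 13: x=-0.025, v=-0.065, θ=0.007, ω=0.041
apply F[13]=+0.234 → step 14: x=-0.026, v=-0.060, θ=0.008, ω=0.033
apply F[14]=+0.224 → step 15: x=-0.027, v=-0.056, θ=0.008, ω=0.026
apply F[15]=+0.217 → step 16: x=-0.028, v=-0.053, θ=0.009, ω=0.020
apply F[16]=+0.208 → step 17: x=-0.029, v=-0.049, θ=0.009, ω=0.015
apply F[17]=+0.201 → step 18: x=-0.030, v=-0.046, θ=0.009, ω=0.010
apply F[18]=+0.194 → step 19: x=-0.031, v=-0.043, θ=0.009, ω=0.007
apply F[19]=+0.187 → step 20: x=-0.032, v=-0.040, θ=0.009, ω=0.003
apply F[20]=+0.180 → step 21: x=-0.033, v=-0.037, θ=0.009, ω=0.001
apply F[21]=+0.173 → step 22: x=-0.033, v=-0.034, θ=0.009, ω=-0.001
apply F[22]=+0.168 → step 23: x=-0.034, v=-0.032, θ=0.009, ω=-0.003
apply F[23]=+0.161 → step 24: x=-0.035, v=-0.030, θ=0.009, ω=-0.005
apply F[24]=+0.156 → step 25: x=-0.035, v=-0.027, θ=0.009, ω=-0.006
apply F[25]=+0.150 → step 26: x=-0.036, v=-0.025, θ=0.009, ω=-0.007
apply F[26]=+0.145 → step 27: x=-0.036, v=-0.023, θ=0.009, ω=-0.008
apply F[27]=+0.140 → step 28: x=-0.037, v=-0.021, θ=0.009, ω=-0.009
apply F[28]=+0.134 → step 29: x=-0.037, v=-0.019, θ=0.009, ω=-0.010
apply F[29]=+0.130 → step 30: x=-0.038, v=-0.017, θ=0.008, ω=-0.010
apply F[30]=+0.125 → step 31: x=-0.038, v=-0.015, θ=0.008, ω=-0.011
apply F[31]=+0.120 → step 32: x=-0.038, v=-0.014, θ=0.008, ω=-0.011
apply F[32]=+0.116 → step 33: x=-0.038, v=-0.012, θ=0.008, ω=-0.011
apply F[33]=+0.112 → step 34: x=-0.039, v=-0.011, θ=0.007, ω=-0.011
Max |angle| over trajectory = 0.027 rad; bound = 0.117 → within bound.

Answer: yes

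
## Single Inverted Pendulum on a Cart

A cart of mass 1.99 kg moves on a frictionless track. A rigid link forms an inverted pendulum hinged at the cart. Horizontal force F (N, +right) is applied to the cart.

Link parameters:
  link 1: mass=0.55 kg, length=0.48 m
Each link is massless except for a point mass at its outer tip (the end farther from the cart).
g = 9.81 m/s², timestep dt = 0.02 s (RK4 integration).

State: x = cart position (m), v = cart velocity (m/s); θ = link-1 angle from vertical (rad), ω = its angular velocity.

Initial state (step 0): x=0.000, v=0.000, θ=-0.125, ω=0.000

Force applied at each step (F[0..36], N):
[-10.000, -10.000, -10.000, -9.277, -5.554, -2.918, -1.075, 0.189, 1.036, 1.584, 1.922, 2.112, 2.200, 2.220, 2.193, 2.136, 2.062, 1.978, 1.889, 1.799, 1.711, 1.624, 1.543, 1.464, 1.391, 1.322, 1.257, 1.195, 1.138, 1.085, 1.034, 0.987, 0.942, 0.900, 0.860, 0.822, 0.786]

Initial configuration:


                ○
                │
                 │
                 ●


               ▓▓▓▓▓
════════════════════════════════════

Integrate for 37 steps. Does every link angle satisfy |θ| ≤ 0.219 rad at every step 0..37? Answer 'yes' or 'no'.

Answer: yes

Derivation:
apply F[0]=-10.000 → step 1: x=-0.001, v=-0.093, θ=-0.124, ω=0.142
apply F[1]=-10.000 → step 2: x=-0.004, v=-0.187, θ=-0.119, ω=0.286
apply F[2]=-10.000 → step 3: x=-0.008, v=-0.281, θ=-0.112, ω=0.433
apply F[3]=-9.277 → step 4: x=-0.015, v=-0.368, θ=-0.102, ω=0.570
apply F[4]=-5.554 → step 5: x=-0.023, v=-0.419, θ=-0.090, ω=0.636
apply F[5]=-2.918 → step 6: x=-0.031, v=-0.444, θ=-0.077, ω=0.654
apply F[6]=-1.075 → step 7: x=-0.040, v=-0.451, θ=-0.064, ω=0.639
apply F[7]=+0.189 → step 8: x=-0.049, v=-0.446, θ=-0.052, ω=0.605
apply F[8]=+1.036 → step 9: x=-0.058, v=-0.433, θ=-0.040, ω=0.560
apply F[9]=+1.584 → step 10: x=-0.067, v=-0.415, θ=-0.029, ω=0.509
apply F[10]=+1.922 → step 11: x=-0.075, v=-0.395, θ=-0.020, ω=0.456
apply F[11]=+2.112 → step 12: x=-0.082, v=-0.372, θ=-0.011, ω=0.403
apply F[12]=+2.200 → step 13: x=-0.090, v=-0.350, θ=-0.004, ω=0.354
apply F[13]=+2.220 → step 14: x=-0.096, v=-0.328, θ=0.003, ω=0.307
apply F[14]=+2.193 → step 15: x=-0.103, v=-0.306, θ=0.009, ω=0.264
apply F[15]=+2.136 → step 16: x=-0.109, v=-0.285, θ=0.014, ω=0.225
apply F[16]=+2.062 → step 17: x=-0.114, v=-0.265, θ=0.018, ω=0.190
apply F[17]=+1.978 → step 18: x=-0.119, v=-0.246, θ=0.021, ω=0.159
apply F[18]=+1.889 → step 19: x=-0.124, v=-0.229, θ=0.024, ω=0.131
apply F[19]=+1.799 → step 20: x=-0.128, v=-0.212, θ=0.026, ω=0.107
apply F[20]=+1.711 → step 21: x=-0.132, v=-0.196, θ=0.028, ω=0.085
apply F[21]=+1.624 → step 22: x=-0.136, v=-0.181, θ=0.030, ω=0.066
apply F[22]=+1.543 → step 23: x=-0.140, v=-0.168, θ=0.031, ω=0.050
apply F[23]=+1.464 → step 24: x=-0.143, v=-0.155, θ=0.032, ω=0.036
apply F[24]=+1.391 → step 25: x=-0.146, v=-0.142, θ=0.032, ω=0.023
apply F[25]=+1.322 → step 26: x=-0.149, v=-0.131, θ=0.033, ω=0.013
apply F[26]=+1.257 → step 27: x=-0.151, v=-0.120, θ=0.033, ω=0.004
apply F[27]=+1.195 → step 28: x=-0.153, v=-0.110, θ=0.033, ω=-0.004
apply F[28]=+1.138 → step 29: x=-0.156, v=-0.100, θ=0.033, ω=-0.011
apply F[29]=+1.085 → step 30: x=-0.157, v=-0.091, θ=0.033, ω=-0.016
apply F[30]=+1.034 → step 31: x=-0.159, v=-0.082, θ=0.032, ω=-0.021
apply F[31]=+0.987 → step 32: x=-0.161, v=-0.074, θ=0.032, ω=-0.025
apply F[32]=+0.942 → step 33: x=-0.162, v=-0.066, θ=0.031, ω=-0.028
apply F[33]=+0.900 → step 34: x=-0.163, v=-0.059, θ=0.031, ω=-0.031
apply F[34]=+0.860 → step 35: x=-0.165, v=-0.052, θ=0.030, ω=-0.033
apply F[35]=+0.822 → step 36: x=-0.165, v=-0.045, θ=0.029, ω=-0.035
apply F[36]=+0.786 → step 37: x=-0.166, v=-0.039, θ=0.029, ω=-0.036
Max |angle| over trajectory = 0.125 rad; bound = 0.219 → within bound.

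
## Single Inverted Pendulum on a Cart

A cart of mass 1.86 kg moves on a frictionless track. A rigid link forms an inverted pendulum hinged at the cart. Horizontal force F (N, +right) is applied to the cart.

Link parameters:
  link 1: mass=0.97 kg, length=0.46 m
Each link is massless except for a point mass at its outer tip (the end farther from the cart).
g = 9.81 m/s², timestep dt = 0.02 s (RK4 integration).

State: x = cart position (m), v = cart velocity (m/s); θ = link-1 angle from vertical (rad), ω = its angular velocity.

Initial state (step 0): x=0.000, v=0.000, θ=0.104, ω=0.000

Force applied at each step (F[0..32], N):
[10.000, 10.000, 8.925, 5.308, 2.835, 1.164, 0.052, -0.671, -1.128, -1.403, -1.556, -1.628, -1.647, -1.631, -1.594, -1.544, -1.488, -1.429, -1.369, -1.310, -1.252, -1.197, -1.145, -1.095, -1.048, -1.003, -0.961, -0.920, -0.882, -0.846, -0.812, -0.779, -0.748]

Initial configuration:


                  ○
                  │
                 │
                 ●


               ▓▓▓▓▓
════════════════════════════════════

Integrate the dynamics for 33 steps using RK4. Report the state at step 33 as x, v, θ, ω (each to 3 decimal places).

apply F[0]=+10.000 → step 1: x=0.001, v=0.096, θ=0.102, ω=-0.165
apply F[1]=+10.000 → step 2: x=0.004, v=0.193, θ=0.097, ω=-0.331
apply F[2]=+8.925 → step 3: x=0.009, v=0.279, θ=0.089, ω=-0.478
apply F[3]=+5.308 → step 4: x=0.015, v=0.328, θ=0.079, ω=-0.547
apply F[4]=+2.835 → step 5: x=0.021, v=0.351, θ=0.068, ω=-0.566
apply F[5]=+1.164 → step 6: x=0.029, v=0.357, θ=0.057, ω=-0.553
apply F[6]=+0.052 → step 7: x=0.036, v=0.353, θ=0.046, ω=-0.521
apply F[7]=-0.671 → step 8: x=0.043, v=0.341, θ=0.036, ω=-0.478
apply F[8]=-1.128 → step 9: x=0.049, v=0.326, θ=0.027, ω=-0.432
apply F[9]=-1.403 → step 10: x=0.056, v=0.308, θ=0.019, ω=-0.384
apply F[10]=-1.556 → step 11: x=0.062, v=0.290, θ=0.012, ω=-0.338
apply F[11]=-1.628 → step 12: x=0.067, v=0.272, θ=0.005, ω=-0.295
apply F[12]=-1.647 → step 13: x=0.072, v=0.254, θ=-0.000, ω=-0.254
apply F[13]=-1.631 → step 14: x=0.077, v=0.237, θ=-0.005, ω=-0.218
apply F[14]=-1.594 → step 15: x=0.082, v=0.220, θ=-0.009, ω=-0.185
apply F[15]=-1.544 → step 16: x=0.086, v=0.205, θ=-0.012, ω=-0.156
apply F[16]=-1.488 → step 17: x=0.090, v=0.190, θ=-0.015, ω=-0.130
apply F[17]=-1.429 → step 18: x=0.094, v=0.176, θ=-0.018, ω=-0.107
apply F[18]=-1.369 → step 19: x=0.097, v=0.164, θ=-0.020, ω=-0.088
apply F[19]=-1.310 → step 20: x=0.100, v=0.152, θ=-0.021, ω=-0.070
apply F[20]=-1.252 → step 21: x=0.103, v=0.140, θ=-0.022, ω=-0.055
apply F[21]=-1.197 → step 22: x=0.106, v=0.130, θ=-0.023, ω=-0.042
apply F[22]=-1.145 → step 23: x=0.108, v=0.120, θ=-0.024, ω=-0.030
apply F[23]=-1.095 → step 24: x=0.111, v=0.111, θ=-0.025, ω=-0.021
apply F[24]=-1.048 → step 25: x=0.113, v=0.102, θ=-0.025, ω=-0.012
apply F[25]=-1.003 → step 26: x=0.115, v=0.094, θ=-0.025, ω=-0.005
apply F[26]=-0.961 → step 27: x=0.117, v=0.086, θ=-0.025, ω=0.001
apply F[27]=-0.920 → step 28: x=0.118, v=0.079, θ=-0.025, ω=0.007
apply F[28]=-0.882 → step 29: x=0.120, v=0.072, θ=-0.025, ω=0.011
apply F[29]=-0.846 → step 30: x=0.121, v=0.065, θ=-0.025, ω=0.015
apply F[30]=-0.812 → step 31: x=0.122, v=0.059, θ=-0.024, ω=0.018
apply F[31]=-0.779 → step 32: x=0.123, v=0.053, θ=-0.024, ω=0.021
apply F[32]=-0.748 → step 33: x=0.124, v=0.047, θ=-0.023, ω=0.023

Answer: x=0.124, v=0.047, θ=-0.023, ω=0.023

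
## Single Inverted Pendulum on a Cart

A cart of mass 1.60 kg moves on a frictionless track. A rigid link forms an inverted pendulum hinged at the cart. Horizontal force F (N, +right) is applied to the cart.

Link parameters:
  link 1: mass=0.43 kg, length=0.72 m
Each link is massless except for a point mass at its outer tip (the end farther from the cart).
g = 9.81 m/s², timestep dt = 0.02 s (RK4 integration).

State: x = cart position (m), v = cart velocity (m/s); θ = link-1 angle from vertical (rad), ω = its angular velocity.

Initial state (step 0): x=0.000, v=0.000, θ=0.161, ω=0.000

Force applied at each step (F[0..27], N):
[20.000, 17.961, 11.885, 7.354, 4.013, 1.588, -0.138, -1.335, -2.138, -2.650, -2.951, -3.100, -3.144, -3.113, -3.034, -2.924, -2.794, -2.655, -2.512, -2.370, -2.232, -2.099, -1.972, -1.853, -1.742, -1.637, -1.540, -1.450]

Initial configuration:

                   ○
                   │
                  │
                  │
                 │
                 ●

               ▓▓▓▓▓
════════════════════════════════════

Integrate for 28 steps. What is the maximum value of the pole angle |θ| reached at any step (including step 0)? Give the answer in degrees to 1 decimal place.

Answer: 9.2°

Derivation:
apply F[0]=+20.000 → step 1: x=0.002, v=0.240, θ=0.158, ω=-0.286
apply F[1]=+17.961 → step 2: x=0.009, v=0.455, θ=0.150, ω=-0.539
apply F[2]=+11.885 → step 3: x=0.020, v=0.596, θ=0.138, ω=-0.693
apply F[3]=+7.354 → step 4: x=0.033, v=0.681, θ=0.123, ω=-0.775
apply F[4]=+4.013 → step 5: x=0.047, v=0.725, θ=0.107, ω=-0.805
apply F[5]=+1.588 → step 6: x=0.061, v=0.740, θ=0.091, ω=-0.798
apply F[6]=-0.138 → step 7: x=0.076, v=0.734, θ=0.075, ω=-0.767
apply F[7]=-1.335 → step 8: x=0.091, v=0.714, θ=0.061, ω=-0.721
apply F[8]=-2.138 → step 9: x=0.105, v=0.685, θ=0.047, ω=-0.666
apply F[9]=-2.650 → step 10: x=0.118, v=0.649, θ=0.034, ω=-0.606
apply F[10]=-2.951 → step 11: x=0.130, v=0.611, θ=0.023, ω=-0.545
apply F[11]=-3.100 → step 12: x=0.142, v=0.571, θ=0.012, ω=-0.485
apply F[12]=-3.144 → step 13: x=0.153, v=0.532, θ=0.003, ω=-0.428
apply F[13]=-3.113 → step 14: x=0.164, v=0.493, θ=-0.005, ω=-0.374
apply F[14]=-3.034 → step 15: x=0.173, v=0.455, θ=-0.012, ω=-0.325
apply F[15]=-2.924 → step 16: x=0.182, v=0.420, θ=-0.018, ω=-0.279
apply F[16]=-2.794 → step 17: x=0.190, v=0.386, θ=-0.023, ω=-0.238
apply F[17]=-2.655 → step 18: x=0.197, v=0.354, θ=-0.028, ω=-0.200
apply F[18]=-2.512 → step 19: x=0.204, v=0.324, θ=-0.031, ω=-0.167
apply F[19]=-2.370 → step 20: x=0.210, v=0.296, θ=-0.034, ω=-0.137
apply F[20]=-2.232 → step 21: x=0.216, v=0.270, θ=-0.037, ω=-0.111
apply F[21]=-2.099 → step 22: x=0.221, v=0.246, θ=-0.039, ω=-0.087
apply F[22]=-1.972 → step 23: x=0.226, v=0.223, θ=-0.040, ω=-0.067
apply F[23]=-1.853 → step 24: x=0.230, v=0.202, θ=-0.041, ω=-0.049
apply F[24]=-1.742 → step 25: x=0.234, v=0.183, θ=-0.042, ω=-0.033
apply F[25]=-1.637 → step 26: x=0.237, v=0.165, θ=-0.043, ω=-0.019
apply F[26]=-1.540 → step 27: x=0.240, v=0.148, θ=-0.043, ω=-0.008
apply F[27]=-1.450 → step 28: x=0.243, v=0.132, θ=-0.043, ω=0.003
Max |angle| over trajectory = 0.161 rad = 9.2°.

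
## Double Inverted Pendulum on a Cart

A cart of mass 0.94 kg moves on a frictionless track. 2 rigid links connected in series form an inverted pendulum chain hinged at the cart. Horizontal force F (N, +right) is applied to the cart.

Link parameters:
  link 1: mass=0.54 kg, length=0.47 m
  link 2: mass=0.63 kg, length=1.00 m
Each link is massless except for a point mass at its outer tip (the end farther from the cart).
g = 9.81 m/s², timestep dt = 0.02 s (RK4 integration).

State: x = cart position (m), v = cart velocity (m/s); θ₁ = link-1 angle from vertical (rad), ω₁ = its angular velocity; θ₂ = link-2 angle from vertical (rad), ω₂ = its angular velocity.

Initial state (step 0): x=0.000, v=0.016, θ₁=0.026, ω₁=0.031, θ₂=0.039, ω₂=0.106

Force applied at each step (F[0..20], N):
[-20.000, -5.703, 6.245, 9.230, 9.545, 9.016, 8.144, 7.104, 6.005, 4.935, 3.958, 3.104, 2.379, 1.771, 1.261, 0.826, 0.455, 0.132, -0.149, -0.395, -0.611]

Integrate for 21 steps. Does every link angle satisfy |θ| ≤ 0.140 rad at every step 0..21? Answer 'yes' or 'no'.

apply F[0]=-20.000 → step 1: x=-0.004, v=-0.416, θ₁=0.036, ω₁=0.957, θ₂=0.041, ω₂=0.110
apply F[1]=-5.703 → step 2: x=-0.014, v=-0.548, θ₁=0.058, ω₁=1.258, θ₂=0.043, ω₂=0.109
apply F[2]=+6.245 → step 3: x=-0.023, v=-0.431, θ₁=0.081, ω₁=1.053, θ₂=0.045, ω₂=0.098
apply F[3]=+9.230 → step 4: x=-0.030, v=-0.258, θ₁=0.099, ω₁=0.745, θ₂=0.047, ω₂=0.079
apply F[4]=+9.545 → step 5: x=-0.034, v=-0.082, θ₁=0.111, ω₁=0.447, θ₂=0.049, ω₂=0.053
apply F[5]=+9.016 → step 6: x=-0.034, v=0.080, θ₁=0.117, ω₁=0.187, θ₂=0.049, ω₂=0.023
apply F[6]=+8.144 → step 7: x=-0.031, v=0.222, θ₁=0.119, ω₁=-0.029, θ₂=0.049, ω₂=-0.009
apply F[7]=+7.104 → step 8: x=-0.025, v=0.343, θ₁=0.116, ω₁=-0.199, θ₂=0.049, ω₂=-0.040
apply F[8]=+6.005 → step 9: x=-0.017, v=0.441, θ₁=0.111, ω₁=-0.328, θ₂=0.048, ω₂=-0.069
apply F[9]=+4.935 → step 10: x=-0.008, v=0.520, θ₁=0.104, ω₁=-0.418, θ₂=0.046, ω₂=-0.095
apply F[10]=+3.958 → step 11: x=0.003, v=0.579, θ₁=0.095, ω₁=-0.476, θ₂=0.044, ω₂=-0.118
apply F[11]=+3.104 → step 12: x=0.015, v=0.623, θ₁=0.085, ω₁=-0.509, θ₂=0.042, ω₂=-0.138
apply F[12]=+2.379 → step 13: x=0.028, v=0.655, θ₁=0.075, ω₁=-0.523, θ₂=0.039, ω₂=-0.155
apply F[13]=+1.771 → step 14: x=0.041, v=0.675, θ₁=0.064, ω₁=-0.522, θ₂=0.035, ω₂=-0.169
apply F[14]=+1.261 → step 15: x=0.055, v=0.688, θ₁=0.054, ω₁=-0.512, θ₂=0.032, ω₂=-0.180
apply F[15]=+0.826 → step 16: x=0.069, v=0.694, θ₁=0.044, ω₁=-0.495, θ₂=0.028, ω₂=-0.187
apply F[16]=+0.455 → step 17: x=0.083, v=0.694, θ₁=0.034, ω₁=-0.473, θ₂=0.024, ω₂=-0.193
apply F[17]=+0.132 → step 18: x=0.097, v=0.690, θ₁=0.025, ω₁=-0.448, θ₂=0.020, ω₂=-0.196
apply F[18]=-0.149 → step 19: x=0.110, v=0.682, θ₁=0.016, ω₁=-0.421, θ₂=0.017, ω₂=-0.197
apply F[19]=-0.395 → step 20: x=0.124, v=0.670, θ₁=0.008, ω₁=-0.393, θ₂=0.013, ω₂=-0.196
apply F[20]=-0.611 → step 21: x=0.137, v=0.656, θ₁=0.001, ω₁=-0.364, θ₂=0.009, ω₂=-0.193
Max |angle| over trajectory = 0.119 rad; bound = 0.140 → within bound.

Answer: yes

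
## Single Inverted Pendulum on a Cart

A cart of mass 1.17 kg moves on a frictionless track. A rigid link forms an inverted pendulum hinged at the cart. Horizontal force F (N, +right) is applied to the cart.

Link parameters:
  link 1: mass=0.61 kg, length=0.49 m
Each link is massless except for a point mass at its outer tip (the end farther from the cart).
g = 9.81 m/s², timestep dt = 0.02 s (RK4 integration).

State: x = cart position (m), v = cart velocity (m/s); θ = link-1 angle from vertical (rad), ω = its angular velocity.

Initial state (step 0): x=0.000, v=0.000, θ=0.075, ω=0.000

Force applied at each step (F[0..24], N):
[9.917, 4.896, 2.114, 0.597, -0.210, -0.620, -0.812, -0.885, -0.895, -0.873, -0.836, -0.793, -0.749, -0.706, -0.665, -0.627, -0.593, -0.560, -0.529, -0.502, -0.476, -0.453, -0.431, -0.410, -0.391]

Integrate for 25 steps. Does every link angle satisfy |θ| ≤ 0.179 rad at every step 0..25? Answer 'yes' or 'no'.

Answer: yes

Derivation:
apply F[0]=+9.917 → step 1: x=0.002, v=0.162, θ=0.072, ω=-0.299
apply F[1]=+4.896 → step 2: x=0.006, v=0.238, θ=0.065, ω=-0.428
apply F[2]=+2.114 → step 3: x=0.011, v=0.268, θ=0.056, ω=-0.464
apply F[3]=+0.597 → step 4: x=0.016, v=0.273, θ=0.047, ω=-0.454
apply F[4]=-0.210 → step 5: x=0.021, v=0.265, θ=0.038, ω=-0.421
apply F[5]=-0.620 → step 6: x=0.027, v=0.251, θ=0.030, ω=-0.379
apply F[6]=-0.812 → step 7: x=0.031, v=0.235, θ=0.023, ω=-0.335
apply F[7]=-0.885 → step 8: x=0.036, v=0.218, θ=0.017, ω=-0.292
apply F[8]=-0.895 → step 9: x=0.040, v=0.201, θ=0.011, ω=-0.253
apply F[9]=-0.873 → step 10: x=0.044, v=0.185, θ=0.006, ω=-0.217
apply F[10]=-0.836 → step 11: x=0.048, v=0.170, θ=0.002, ω=-0.185
apply F[11]=-0.793 → step 12: x=0.051, v=0.157, θ=-0.001, ω=-0.157
apply F[12]=-0.749 → step 13: x=0.054, v=0.144, θ=-0.004, ω=-0.132
apply F[13]=-0.706 → step 14: x=0.057, v=0.133, θ=-0.006, ω=-0.111
apply F[14]=-0.665 → step 15: x=0.059, v=0.122, θ=-0.008, ω=-0.092
apply F[15]=-0.627 → step 16: x=0.062, v=0.112, θ=-0.010, ω=-0.076
apply F[16]=-0.593 → step 17: x=0.064, v=0.103, θ=-0.011, ω=-0.062
apply F[17]=-0.560 → step 18: x=0.066, v=0.095, θ=-0.013, ω=-0.050
apply F[18]=-0.529 → step 19: x=0.067, v=0.087, θ=-0.013, ω=-0.039
apply F[19]=-0.502 → step 20: x=0.069, v=0.080, θ=-0.014, ω=-0.030
apply F[20]=-0.476 → step 21: x=0.071, v=0.073, θ=-0.015, ω=-0.022
apply F[21]=-0.453 → step 22: x=0.072, v=0.067, θ=-0.015, ω=-0.015
apply F[22]=-0.431 → step 23: x=0.073, v=0.061, θ=-0.015, ω=-0.010
apply F[23]=-0.410 → step 24: x=0.075, v=0.056, θ=-0.015, ω=-0.005
apply F[24]=-0.391 → step 25: x=0.076, v=0.051, θ=-0.015, ω=-0.000
Max |angle| over trajectory = 0.075 rad; bound = 0.179 → within bound.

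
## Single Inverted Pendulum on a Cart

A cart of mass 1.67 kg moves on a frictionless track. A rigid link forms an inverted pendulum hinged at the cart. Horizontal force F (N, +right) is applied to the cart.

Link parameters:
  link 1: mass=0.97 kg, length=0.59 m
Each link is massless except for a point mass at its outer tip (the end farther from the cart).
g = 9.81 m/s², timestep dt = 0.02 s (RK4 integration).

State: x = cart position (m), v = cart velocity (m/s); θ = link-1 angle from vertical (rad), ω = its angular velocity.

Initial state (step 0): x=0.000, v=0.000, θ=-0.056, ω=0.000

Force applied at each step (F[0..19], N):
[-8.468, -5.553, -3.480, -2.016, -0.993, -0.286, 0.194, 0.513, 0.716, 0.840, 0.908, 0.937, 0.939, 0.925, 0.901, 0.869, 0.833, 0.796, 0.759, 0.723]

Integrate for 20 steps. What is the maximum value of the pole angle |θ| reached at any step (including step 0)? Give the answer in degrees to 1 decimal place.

Answer: 3.2°

Derivation:
apply F[0]=-8.468 → step 1: x=-0.001, v=-0.095, θ=-0.055, ω=0.142
apply F[1]=-5.553 → step 2: x=-0.003, v=-0.155, θ=-0.051, ω=0.227
apply F[2]=-3.480 → step 3: x=-0.007, v=-0.191, θ=-0.046, ω=0.272
apply F[3]=-2.016 → step 4: x=-0.011, v=-0.211, θ=-0.040, ω=0.290
apply F[4]=-0.993 → step 5: x=-0.015, v=-0.218, θ=-0.034, ω=0.291
apply F[5]=-0.286 → step 6: x=-0.020, v=-0.218, θ=-0.029, ω=0.280
apply F[6]=+0.194 → step 7: x=-0.024, v=-0.213, θ=-0.023, ω=0.262
apply F[7]=+0.513 → step 8: x=-0.028, v=-0.204, θ=-0.018, ω=0.241
apply F[8]=+0.716 → step 9: x=-0.032, v=-0.194, θ=-0.014, ω=0.218
apply F[9]=+0.840 → step 10: x=-0.036, v=-0.183, θ=-0.010, ω=0.195
apply F[10]=+0.908 → step 11: x=-0.039, v=-0.171, θ=-0.006, ω=0.172
apply F[11]=+0.937 → step 12: x=-0.043, v=-0.159, θ=-0.003, ω=0.151
apply F[12]=+0.939 → step 13: x=-0.046, v=-0.148, θ=0.000, ω=0.131
apply F[13]=+0.925 → step 14: x=-0.049, v=-0.137, θ=0.003, ω=0.113
apply F[14]=+0.901 → step 15: x=-0.051, v=-0.126, θ=0.005, ω=0.097
apply F[15]=+0.869 → step 16: x=-0.054, v=-0.117, θ=0.006, ω=0.082
apply F[16]=+0.833 → step 17: x=-0.056, v=-0.108, θ=0.008, ω=0.069
apply F[17]=+0.796 → step 18: x=-0.058, v=-0.099, θ=0.009, ω=0.057
apply F[18]=+0.759 → step 19: x=-0.060, v=-0.091, θ=0.010, ω=0.047
apply F[19]=+0.723 → step 20: x=-0.062, v=-0.084, θ=0.011, ω=0.038
Max |angle| over trajectory = 0.056 rad = 3.2°.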